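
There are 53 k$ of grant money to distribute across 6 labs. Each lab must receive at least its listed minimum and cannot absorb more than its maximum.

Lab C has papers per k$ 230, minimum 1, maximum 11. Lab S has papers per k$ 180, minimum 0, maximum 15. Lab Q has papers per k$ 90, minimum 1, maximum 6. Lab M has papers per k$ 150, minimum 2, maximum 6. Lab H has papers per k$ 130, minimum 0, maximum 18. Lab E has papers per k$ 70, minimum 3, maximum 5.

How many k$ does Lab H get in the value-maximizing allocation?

Meeting every minimum uses 1+0+1+2+0+3 = 7 k$, leaving 46.
Rank by papers per k$: Lab C 230 > Lab S 180 > Lab M 150 > Lab H 130 > Lab Q 90 > Lab E 70.
Lab C: +10 to 11 (cap) ; 36 left.
Lab S: +15 to 15 (cap) ; 21 left.
Lab M takes 4 more to reach its cap of 6 ; 17 left.
Lab H has room for 18 more but only 17 remain, so it gets 17.

17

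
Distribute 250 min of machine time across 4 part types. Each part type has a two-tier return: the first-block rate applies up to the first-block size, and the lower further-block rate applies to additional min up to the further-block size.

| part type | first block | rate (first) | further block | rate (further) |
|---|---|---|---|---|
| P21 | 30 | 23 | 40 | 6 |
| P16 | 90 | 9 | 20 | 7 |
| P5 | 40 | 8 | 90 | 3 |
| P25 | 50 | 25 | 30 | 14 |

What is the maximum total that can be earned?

Order all 8 blocks by rate: P25/T1 25 > P21/T1 23 > P25/T2 14 > P16/T1 9 > P5/T1 8 > P16/T2 7 > P21/T2 6 > P5/T2 3.
P25 T1 at 25: fill all 50 → 200 left.
P21 T1 at 23: fill all 30 → 170 left.
Fill P25 T2 block (30 at 14) → 140 left.
P16 T1 at 9: fill all 90 → 50 left.
Fill P5 T1 block (40 at 8) → 10 left.
10 remain; put them into P16 T2 at 7.
Total = 25×50 + 23×30 + 14×30 + 9×90 + 8×40 + 7×10 = 3560.

3560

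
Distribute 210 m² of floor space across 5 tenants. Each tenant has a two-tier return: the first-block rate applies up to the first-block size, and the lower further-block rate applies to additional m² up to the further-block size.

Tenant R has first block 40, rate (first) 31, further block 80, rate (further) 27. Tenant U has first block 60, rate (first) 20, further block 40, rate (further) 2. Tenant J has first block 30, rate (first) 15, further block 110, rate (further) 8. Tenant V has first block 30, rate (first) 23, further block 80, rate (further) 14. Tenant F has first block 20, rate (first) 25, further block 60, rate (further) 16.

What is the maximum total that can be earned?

5390

Order all 10 blocks by rate: Tenant R/first 31 > Tenant R/second 27 > Tenant F/first 25 > Tenant V/first 23 > Tenant U/first 20 > Tenant F/second 16 > Tenant J/first 15 > Tenant V/second 14 > Tenant J/second 8 > Tenant U/second 2.
Tenant R first at 31: fill all 40 — 170 left.
Tenant R/second (27): +80 — 90 left.
Fill Tenant F first block (20 at 25) — 70 left.
Fill Tenant V first block (30 at 23) — 40 left.
40 remain; put them into Tenant U first at 20.
Total = 31×40 + 27×80 + 25×20 + 23×30 + 20×40 = 5390.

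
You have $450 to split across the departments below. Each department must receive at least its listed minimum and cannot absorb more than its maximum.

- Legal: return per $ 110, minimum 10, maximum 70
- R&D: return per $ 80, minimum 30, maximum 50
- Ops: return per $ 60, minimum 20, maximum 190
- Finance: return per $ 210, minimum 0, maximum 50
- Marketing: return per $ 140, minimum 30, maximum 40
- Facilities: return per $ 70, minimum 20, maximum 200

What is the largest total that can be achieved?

Meeting every minimum uses 10+30+20+0+30+20 = 110 $, leaving 340.
Highest return per $ first: Finance 210 > Marketing 140 > Legal 110 > R&D 80 > Facilities 70 > Ops 60.
Finance: +50 to 50 (cap) → 290 left.
Marketing takes 10 more to reach its cap of 40 → 280 left.
Give Legal 60 more to hit its cap of 70 → 220 left.
Give R&D 20 more to hit its cap of 50 → 200 left.
Facilities: +180 to 200 (cap) → 20 left.
Only 20 left; Ops takes them to reach 40.
Total = 110×70 + 80×50 + 60×40 + 210×50 + 140×40 + 70×200 = 44200.

44200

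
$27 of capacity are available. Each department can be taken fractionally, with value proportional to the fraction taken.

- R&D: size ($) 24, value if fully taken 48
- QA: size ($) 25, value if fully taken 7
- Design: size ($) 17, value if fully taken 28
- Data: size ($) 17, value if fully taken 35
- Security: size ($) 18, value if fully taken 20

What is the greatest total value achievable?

Best value per unit of size first: Data 35/17≈2.06, R&D 48/24≈2, Design 28/17≈1.65, Security 20/18≈1.11, QA 7/25≈0.28.
Data: take in full, 17 $ for value 35 ; 10 left.
Only 10 $ remain; take 10/24 of R&D for value 48×10/24 = 20.
Total value = 55.

55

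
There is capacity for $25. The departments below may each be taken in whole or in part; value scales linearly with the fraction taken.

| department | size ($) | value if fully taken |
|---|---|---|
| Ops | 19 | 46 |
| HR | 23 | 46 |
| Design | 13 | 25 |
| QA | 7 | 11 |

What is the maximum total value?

58

Sort by value density: Ops 46/19≈2.42, HR 46/23≈2, Design 25/13≈1.92, QA 11/7≈1.57.
Take all of Ops (19 $, value 46) — 6 $ left.
Fill the last 6 $ with part of HR: 6/23 of it earns 12.
Total value = 58.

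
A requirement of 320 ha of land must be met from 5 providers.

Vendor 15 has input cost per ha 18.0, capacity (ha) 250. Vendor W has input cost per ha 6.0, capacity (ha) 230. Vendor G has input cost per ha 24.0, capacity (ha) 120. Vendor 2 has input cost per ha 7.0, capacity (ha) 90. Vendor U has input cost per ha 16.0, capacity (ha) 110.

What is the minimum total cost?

Cheapest first:
Take 230 from Vendor W at 6.0 → need 90 more.
Vendor 2 (7.0): use full 90 → 0 ha to go.
Vendor U, Vendor 15, Vendor G: unused.
Cost = 230×6.0 + 90×7.0 = 2010.

2010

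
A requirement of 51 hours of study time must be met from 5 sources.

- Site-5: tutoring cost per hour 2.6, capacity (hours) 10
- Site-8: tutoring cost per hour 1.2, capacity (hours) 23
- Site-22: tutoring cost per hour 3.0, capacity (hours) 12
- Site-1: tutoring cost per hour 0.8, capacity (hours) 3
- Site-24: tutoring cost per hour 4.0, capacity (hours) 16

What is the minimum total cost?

Fill from the cheapest source first.
Site-1 at 0.8: take all 3 hours — 48 still needed.
Take 23 from Site-8 at 1.2 — need 25 more.
Site-5 (2.6): use full 10 — 15 hours to go.
Site-22 at 3.0: take all 12 hours — 3 still needed.
Site-24 at 4.0: take 3 of its 16 — requirement met.
Cost = 3×0.8 + 23×1.2 + 10×2.6 + 12×3.0 + 3×4.0 = 104.

104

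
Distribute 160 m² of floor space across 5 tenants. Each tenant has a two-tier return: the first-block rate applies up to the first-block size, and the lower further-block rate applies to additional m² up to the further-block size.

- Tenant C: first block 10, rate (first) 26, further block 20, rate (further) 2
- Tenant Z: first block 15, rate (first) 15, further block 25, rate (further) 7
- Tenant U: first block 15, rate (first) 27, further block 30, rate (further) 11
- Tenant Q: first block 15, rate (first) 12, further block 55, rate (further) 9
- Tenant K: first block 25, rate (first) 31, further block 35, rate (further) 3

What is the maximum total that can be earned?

Order all 10 blocks by rate: Tenant K/first 31 > Tenant U/first 27 > Tenant C/first 26 > Tenant Z/first 15 > Tenant Q/first 12 > Tenant U/second 11 > Tenant Q/second 9 > Tenant Z/second 7 > Tenant K/second 3 > Tenant C/second 2.
Fill Tenant K first block (25 at 31) ; 135 left.
Fill Tenant U first block (15 at 27) ; 120 left.
Fill Tenant C first block (10 at 26) ; 110 left.
Tenant Z first at 15: fill all 15 ; 95 left.
Tenant Q/first (12): +15 ; 80 left.
Tenant U/second (11): +30 ; 50 left.
Tenant Q/second: +50 of 55 at 9; pool empty.
Total = 31×25 + 27×15 + 26×10 + 15×15 + 12×15 + 11×30 + 9×50 = 2625.

2625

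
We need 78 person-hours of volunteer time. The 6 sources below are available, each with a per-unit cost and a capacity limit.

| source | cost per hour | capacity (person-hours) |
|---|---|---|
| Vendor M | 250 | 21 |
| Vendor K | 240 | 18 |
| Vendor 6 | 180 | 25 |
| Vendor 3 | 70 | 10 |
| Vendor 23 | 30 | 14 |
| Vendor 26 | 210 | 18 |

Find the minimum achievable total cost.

Cheapest first:
Vendor 23 at 30: take all 14 person-hours → 64 still needed.
Vendor 3 at 70: take all 10 person-hours → 54 still needed.
Take 25 from Vendor 6 at 180 → need 29 more.
Vendor 26 at 210: take all 18 person-hours → 11 still needed.
Vendor K (240): take the remaining 11 → done.
Vendor M: unused.
Cost = 14×30 + 10×70 + 25×180 + 18×210 + 11×240 = 12040.

12040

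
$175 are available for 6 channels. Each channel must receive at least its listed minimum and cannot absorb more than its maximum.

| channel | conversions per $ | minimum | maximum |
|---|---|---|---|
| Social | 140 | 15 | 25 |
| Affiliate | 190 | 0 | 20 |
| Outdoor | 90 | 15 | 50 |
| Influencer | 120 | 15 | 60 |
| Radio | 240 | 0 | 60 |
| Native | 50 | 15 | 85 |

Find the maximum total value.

28600

Meeting every minimum uses 15+0+15+15+0+15 = 60 $, leaving 115.
Rank by conversions per $: Radio 240 > Affiliate 190 > Social 140 > Influencer 120 > Outdoor 90 > Native 50.
Radio: +60 to 60 (cap) ; 55 left.
Affiliate takes 20 more to reach its cap of 20 ; 35 left.
Social takes 10 more to reach its cap of 25 ; 25 left.
Influencer: +25 (room for 45) → 40. Pool exhausted.
Total = 140×25 + 190×20 + 90×15 + 120×40 + 240×60 + 50×15 = 28600.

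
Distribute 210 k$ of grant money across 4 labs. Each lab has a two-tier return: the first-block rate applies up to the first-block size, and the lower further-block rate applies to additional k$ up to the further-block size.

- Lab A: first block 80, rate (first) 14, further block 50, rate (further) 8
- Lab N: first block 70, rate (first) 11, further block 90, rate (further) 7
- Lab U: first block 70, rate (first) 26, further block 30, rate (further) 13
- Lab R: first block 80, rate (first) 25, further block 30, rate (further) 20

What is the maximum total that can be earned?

Treat each block as its own option and order by rate: Lab U/tier1 26 > Lab R/tier1 25 > Lab R/tier2 20 > Lab A/tier1 14 > Lab U/tier2 13 > Lab N/tier1 11 > Lab A/tier2 8 > Lab N/tier2 7.
Fill Lab U tier1 block (70 at 26) → 140 left.
Fill Lab R tier1 block (80 at 25) → 60 left.
Lab R tier2 at 20: fill all 30 → 30 left.
30 remain; put them into Lab A tier1 at 14.
Total = 26×70 + 25×80 + 20×30 + 14×30 = 4840.

4840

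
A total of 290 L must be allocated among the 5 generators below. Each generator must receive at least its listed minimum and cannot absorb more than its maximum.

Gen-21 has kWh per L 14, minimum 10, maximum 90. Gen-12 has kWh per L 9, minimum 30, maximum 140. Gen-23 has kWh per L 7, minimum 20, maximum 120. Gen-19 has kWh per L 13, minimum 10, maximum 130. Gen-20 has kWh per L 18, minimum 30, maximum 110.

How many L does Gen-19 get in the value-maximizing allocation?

40

Meeting every minimum uses 10+30+20+10+30 = 100 L, leaving 190.
Rank by kWh per L: Gen-20 18 > Gen-21 14 > Gen-19 13 > Gen-12 9 > Gen-23 7.
Gen-20 takes 80 more to reach its cap of 110 — 110 left.
Gen-21 takes 80 more to reach its cap of 90 — 30 left.
Gen-19 has room for 120 more but only 30 remain, so it gets 40.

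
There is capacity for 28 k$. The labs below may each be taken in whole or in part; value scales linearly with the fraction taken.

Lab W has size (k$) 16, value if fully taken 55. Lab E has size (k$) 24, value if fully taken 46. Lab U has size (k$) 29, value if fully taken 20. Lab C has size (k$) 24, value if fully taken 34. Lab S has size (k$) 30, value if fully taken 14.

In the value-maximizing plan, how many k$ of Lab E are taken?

12

Best value per unit of size first: Lab W 55/16≈3.44, Lab E 46/24≈1.92, Lab C 34/24≈1.42, Lab U 20/29≈0.69, Lab S 14/30≈0.467.
All 16 k$ of Lab W fit (value 55) — 12 remain.
12 k$ left: a 12/24 share of Lab E gives 46×12/24 = 23.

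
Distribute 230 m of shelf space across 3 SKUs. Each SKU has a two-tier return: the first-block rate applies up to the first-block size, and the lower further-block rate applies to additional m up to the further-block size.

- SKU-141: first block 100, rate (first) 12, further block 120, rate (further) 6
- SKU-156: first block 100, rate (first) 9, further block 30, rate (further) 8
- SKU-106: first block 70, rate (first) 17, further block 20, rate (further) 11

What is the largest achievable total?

Treat each block as its own option and order by rate: SKU-106/T1 17 > SKU-141/T1 12 > SKU-106/T2 11 > SKU-156/T1 9 > SKU-156/T2 8 > SKU-141/T2 6.
SKU-106 T1 at 17: fill all 70 ; 160 left.
Fill SKU-141 T1 block (100 at 12) ; 60 left.
SKU-106 T2 at 11: fill all 20 ; 40 left.
40 remain; put them into SKU-156 T1 at 9.
Total = 17×70 + 12×100 + 11×20 + 9×40 = 2970.

2970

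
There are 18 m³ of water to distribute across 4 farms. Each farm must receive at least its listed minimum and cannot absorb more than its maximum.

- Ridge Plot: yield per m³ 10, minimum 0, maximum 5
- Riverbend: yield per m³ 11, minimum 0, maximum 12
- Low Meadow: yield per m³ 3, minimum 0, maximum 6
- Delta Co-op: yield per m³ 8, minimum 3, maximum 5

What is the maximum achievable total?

186

Meeting every minimum uses 0+0+0+3 = 3 m³, leaving 15.
Order the farms by yield per m³: Riverbend 11 > Ridge Plot 10 > Delta Co-op 8 > Low Meadow 3.
Give Riverbend 12 more to hit its cap of 12 — 3 left.
Ridge Plot has room for 5 more but only 3 remain, so it gets 3.
Total = 10×3 + 11×12 + 8×3 = 186.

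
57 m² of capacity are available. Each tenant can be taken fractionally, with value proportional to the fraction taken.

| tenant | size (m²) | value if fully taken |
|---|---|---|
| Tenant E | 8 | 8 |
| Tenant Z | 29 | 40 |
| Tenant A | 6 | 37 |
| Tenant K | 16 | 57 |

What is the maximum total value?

140

Rank by value-to-size ratio: Tenant A 37/6≈6.17, Tenant K 57/16≈3.56, Tenant Z 40/29≈1.38, Tenant E 8/8≈1.
Tenant A: take in full, 6 m² for value 37 → 51 left.
Tenant K: take in full, 16 m² for value 57 → 35 left.
All 29 m² of Tenant Z fit (value 40) → 6 remain.
Fill the last 6 m² with part of Tenant E: 6/8 of it earns 6.
Total value = 140.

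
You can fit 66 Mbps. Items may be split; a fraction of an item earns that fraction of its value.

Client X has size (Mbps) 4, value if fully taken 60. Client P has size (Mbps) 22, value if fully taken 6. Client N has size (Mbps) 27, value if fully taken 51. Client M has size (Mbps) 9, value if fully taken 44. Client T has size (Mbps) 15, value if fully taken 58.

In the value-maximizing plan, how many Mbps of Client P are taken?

Sort by value density: Client X 60/4≈15, Client M 44/9≈4.89, Client T 58/15≈3.87, Client N 51/27≈1.89, Client P 6/22≈0.273.
All 4 Mbps of Client X fit (value 60) ; 62 remain.
Take all of Client M (9 Mbps, value 44) ; 53 Mbps left.
Client T: take in full, 15 Mbps for value 58 ; 38 left.
Client N: take in full, 27 Mbps for value 51 ; 11 left.
11 Mbps left: a 11/22 share of Client P gives 6×11/22 = 3.

11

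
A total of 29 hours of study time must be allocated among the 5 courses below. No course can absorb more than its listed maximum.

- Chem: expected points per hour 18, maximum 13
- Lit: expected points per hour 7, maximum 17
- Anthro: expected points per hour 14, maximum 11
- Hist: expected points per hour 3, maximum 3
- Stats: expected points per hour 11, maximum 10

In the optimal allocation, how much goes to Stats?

Rank by expected points per hour: Chem 18 > Anthro 14 > Stats 11 > Lit 7 > Hist 3.
Give Chem 13 to hit its cap of 13 ; 16 left.
Anthro: +11 to 11 (cap) ; 5 left.
Only 5 left; Stats takes them to reach 5.

5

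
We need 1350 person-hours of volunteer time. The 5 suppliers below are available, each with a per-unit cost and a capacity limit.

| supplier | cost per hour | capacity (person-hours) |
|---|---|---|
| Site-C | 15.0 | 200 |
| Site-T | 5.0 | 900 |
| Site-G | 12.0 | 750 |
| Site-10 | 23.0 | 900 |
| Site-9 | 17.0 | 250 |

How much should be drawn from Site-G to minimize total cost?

450

Cheapest first:
Site-T at 5.0: take all 900 person-hours ; 450 still needed.
Site-G (12.0): take the remaining 450 ; done.
Site-C, Site-9, Site-10: unused.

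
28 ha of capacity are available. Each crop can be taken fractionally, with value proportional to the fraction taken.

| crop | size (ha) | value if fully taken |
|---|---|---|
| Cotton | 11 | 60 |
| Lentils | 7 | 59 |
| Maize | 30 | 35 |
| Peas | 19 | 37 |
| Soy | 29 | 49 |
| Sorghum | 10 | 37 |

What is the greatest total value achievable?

Sort by value density: Lentils 59/7≈8.43, Cotton 60/11≈5.45, Sorghum 37/10≈3.7, Peas 37/19≈1.95, Soy 49/29≈1.69, Maize 35/30≈1.17.
All 7 ha of Lentils fit (value 59) → 21 remain.
Take all of Cotton (11 ha, value 60) → 10 ha left.
Take all of Sorghum (10 ha, value 37) → 0 ha left.
Total value = 156.

156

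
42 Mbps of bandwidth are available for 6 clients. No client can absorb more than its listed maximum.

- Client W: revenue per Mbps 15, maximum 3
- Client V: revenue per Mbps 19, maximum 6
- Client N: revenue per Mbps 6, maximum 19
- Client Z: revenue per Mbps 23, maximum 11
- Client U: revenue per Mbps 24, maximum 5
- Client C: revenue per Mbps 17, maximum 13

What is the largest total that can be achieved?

Rank by revenue per Mbps: Client U 24 > Client Z 23 > Client V 19 > Client C 17 > Client W 15 > Client N 6.
Client U takes 5 to reach its cap of 5 → 37 left.
Client Z takes 11 to reach its cap of 11 → 26 left.
Give Client V 6 to hit its cap of 6 → 20 left.
Client C: +13 to 13 (cap) → 7 left.
Client W: +3 to 3 (cap) → 4 left.
Only 4 left; Client N takes them to reach 4.
Total = 15×3 + 19×6 + 6×4 + 23×11 + 24×5 + 17×13 = 777.

777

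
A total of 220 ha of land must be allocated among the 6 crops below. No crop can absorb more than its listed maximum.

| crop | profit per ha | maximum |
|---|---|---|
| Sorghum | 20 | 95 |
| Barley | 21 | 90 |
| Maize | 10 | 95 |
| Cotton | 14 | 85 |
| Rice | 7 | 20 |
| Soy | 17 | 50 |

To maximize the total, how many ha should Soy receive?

35

Order the crops by profit per ha: Barley 21 > Sorghum 20 > Soy 17 > Cotton 14 > Maize 10 > Rice 7.
Barley: +90 to 90 (cap) ; 130 left.
Sorghum takes 95 to reach its cap of 95 ; 35 left.
Soy: +35 (room for 50) → 35. Pool exhausted.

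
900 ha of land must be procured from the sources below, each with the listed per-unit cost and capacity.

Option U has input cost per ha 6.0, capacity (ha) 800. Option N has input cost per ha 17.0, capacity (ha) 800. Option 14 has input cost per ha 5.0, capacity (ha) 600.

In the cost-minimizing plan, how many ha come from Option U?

300

Use sources in increasing cost order.
Take 600 from Option 14 at 5.0 → need 300 more.
Option U at 6.0: take 300 of its 800 → requirement met.
Option N: unused.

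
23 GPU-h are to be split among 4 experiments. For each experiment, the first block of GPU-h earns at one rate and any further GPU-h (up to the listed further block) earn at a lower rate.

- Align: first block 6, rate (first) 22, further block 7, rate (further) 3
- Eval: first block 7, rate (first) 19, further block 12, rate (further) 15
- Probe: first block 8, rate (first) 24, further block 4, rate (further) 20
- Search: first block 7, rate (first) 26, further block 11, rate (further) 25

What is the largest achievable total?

577

Order all 8 blocks by rate: Search/T1 26 > Search/T2 25 > Probe/T1 24 > Align/T1 22 > Probe/T2 20 > Eval/T1 19 > Eval/T2 15 > Align/T2 3.
Search/T1 (26): +7 ; 16 left.
Search/T2 (25): +11 ; 5 left.
Probe T1 at 24: only 5 left, fill 5.
Total = 26×7 + 25×11 + 24×5 = 577.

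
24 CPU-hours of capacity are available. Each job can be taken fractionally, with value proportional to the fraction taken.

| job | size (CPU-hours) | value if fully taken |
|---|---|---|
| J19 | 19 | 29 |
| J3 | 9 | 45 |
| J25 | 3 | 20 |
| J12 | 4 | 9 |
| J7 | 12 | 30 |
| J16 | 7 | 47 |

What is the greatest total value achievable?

124.5

Best value per unit of size first: J16 47/7≈6.71, J25 20/3≈6.67, J3 45/9≈5, J7 30/12≈2.5, J12 9/4≈2.25, J19 29/19≈1.53.
Take all of J16 (7 CPU-hours, value 47) — 17 CPU-hours left.
All 3 CPU-hours of J25 fit (value 20) — 14 remain.
J3: take in full, 9 CPU-hours for value 45 — 5 left.
Only 5 CPU-hours remain; take 5/12 of J7 for value 30×5/12 = 12.5.
Total value = 124.5.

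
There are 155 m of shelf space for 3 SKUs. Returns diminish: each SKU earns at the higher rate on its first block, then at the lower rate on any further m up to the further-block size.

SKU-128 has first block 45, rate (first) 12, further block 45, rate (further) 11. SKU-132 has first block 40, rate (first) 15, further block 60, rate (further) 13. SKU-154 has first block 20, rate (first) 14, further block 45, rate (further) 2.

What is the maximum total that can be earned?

Treat each block as its own option and order by rate: SKU-132/T1 15 > SKU-154/T1 14 > SKU-132/T2 13 > SKU-128/T1 12 > SKU-128/T2 11 > SKU-154/T2 2.
SKU-132/T1 (15): +40 → 115 left.
Fill SKU-154 T1 block (20 at 14) → 95 left.
Fill SKU-132 T2 block (60 at 13) → 35 left.
SKU-128 T1 at 12: only 35 left, fill 35.
Total = 15×40 + 14×20 + 13×60 + 12×35 = 2080.

2080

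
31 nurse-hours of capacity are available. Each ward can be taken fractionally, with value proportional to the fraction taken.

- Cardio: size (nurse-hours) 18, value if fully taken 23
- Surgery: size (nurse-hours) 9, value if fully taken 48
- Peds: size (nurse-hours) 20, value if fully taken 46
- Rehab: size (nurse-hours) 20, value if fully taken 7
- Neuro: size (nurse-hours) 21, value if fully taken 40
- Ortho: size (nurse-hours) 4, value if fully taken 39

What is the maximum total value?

128.4

Rank by value-to-size ratio: Ortho 39/4≈9.75, Surgery 48/9≈5.33, Peds 46/20≈2.3, Neuro 40/21≈1.9, Cardio 23/18≈1.28, Rehab 7/20≈0.35.
Take all of Ortho (4 nurse-hours, value 39) — 27 nurse-hours left.
Take all of Surgery (9 nurse-hours, value 48) — 18 nurse-hours left.
Only 18 nurse-hours remain; take 18/20 of Peds for value 46×18/20 = 41.4.
Total value = 128.4.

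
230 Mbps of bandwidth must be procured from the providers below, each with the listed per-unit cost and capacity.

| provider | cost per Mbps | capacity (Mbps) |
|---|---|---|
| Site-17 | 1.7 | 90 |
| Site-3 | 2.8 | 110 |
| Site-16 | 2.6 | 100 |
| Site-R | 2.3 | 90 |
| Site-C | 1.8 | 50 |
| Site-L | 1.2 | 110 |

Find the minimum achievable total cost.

339

Fill from the cheapest provider first.
Site-L (1.2): use full 110 ; 120 Mbps to go.
Site-17 at 1.7: take all 90 Mbps ; 30 still needed.
Take 30 from Site-C at 1.8 to finish.
Site-R, Site-16, Site-3: unused.
Cost = 110×1.2 + 90×1.7 + 30×1.8 = 339.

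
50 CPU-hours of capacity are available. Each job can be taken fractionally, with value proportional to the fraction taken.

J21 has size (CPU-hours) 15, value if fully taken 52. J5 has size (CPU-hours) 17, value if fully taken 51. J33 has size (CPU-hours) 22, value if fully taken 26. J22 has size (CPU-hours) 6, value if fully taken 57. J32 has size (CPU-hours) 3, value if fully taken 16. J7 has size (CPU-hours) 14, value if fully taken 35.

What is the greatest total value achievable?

Best value per unit of size first: J22 57/6≈9.5, J32 16/3≈5.33, J21 52/15≈3.47, J5 51/17≈3, J7 35/14≈2.5, J33 26/22≈1.18.
J22: take in full, 6 CPU-hours for value 57 — 44 left.
All 3 CPU-hours of J32 fit (value 16) — 41 remain.
All 15 CPU-hours of J21 fit (value 52) — 26 remain.
Take all of J5 (17 CPU-hours, value 51) — 9 CPU-hours left.
9 CPU-hours left: a 9/14 share of J7 gives 35×9/14 = 22.5.
Total value = 198.5.

198.5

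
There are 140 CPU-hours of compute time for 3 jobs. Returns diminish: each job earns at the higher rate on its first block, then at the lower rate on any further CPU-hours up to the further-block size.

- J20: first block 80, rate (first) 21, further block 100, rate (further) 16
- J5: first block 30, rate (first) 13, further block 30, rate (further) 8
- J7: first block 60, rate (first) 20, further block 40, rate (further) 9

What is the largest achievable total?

2880

Treat each block as its own option and order by rate: J20/tier1 21 > J7/tier1 20 > J20/tier2 16 > J5/tier1 13 > J7/tier2 9 > J5/tier2 8.
Fill J20 tier1 block (80 at 21) → 60 left.
J7/tier1 (20): +60 → 0 left.
Total = 21×80 + 20×60 = 2880.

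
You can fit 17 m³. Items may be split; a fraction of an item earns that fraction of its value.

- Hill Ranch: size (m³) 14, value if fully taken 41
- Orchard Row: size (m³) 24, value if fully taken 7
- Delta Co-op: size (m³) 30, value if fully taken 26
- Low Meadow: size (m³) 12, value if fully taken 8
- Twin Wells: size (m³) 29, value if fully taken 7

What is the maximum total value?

43.6

Best value per unit of size first: Hill Ranch 41/14≈2.93, Delta Co-op 26/30≈0.867, Low Meadow 8/12≈0.667, Orchard Row 7/24≈0.292, Twin Wells 7/29≈0.241.
All 14 m³ of Hill Ranch fit (value 41) — 3 remain.
3 m³ left: a 3/30 share of Delta Co-op gives 26×3/30 = 2.6.
Total value = 43.6.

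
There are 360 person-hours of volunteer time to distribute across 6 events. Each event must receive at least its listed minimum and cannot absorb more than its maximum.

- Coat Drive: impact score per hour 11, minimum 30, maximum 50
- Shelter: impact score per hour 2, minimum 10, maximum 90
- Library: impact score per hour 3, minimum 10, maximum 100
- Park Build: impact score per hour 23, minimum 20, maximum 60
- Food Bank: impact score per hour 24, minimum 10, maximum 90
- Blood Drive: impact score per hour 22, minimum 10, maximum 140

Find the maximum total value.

7220

Meeting every minimum uses 30+10+10+20+10+10 = 90 person-hours, leaving 270.
Highest impact score per hour first: Food Bank 24 > Park Build 23 > Blood Drive 22 > Coat Drive 11 > Library 3 > Shelter 2.
Give Food Bank 80 more to hit its cap of 90 → 190 left.
Park Build takes 40 more to reach its cap of 60 → 150 left.
Blood Drive: +130 to 140 (cap) → 20 left.
Give Coat Drive 20 more to hit its cap of 50 → 0 left.
Total = 11×50 + 2×10 + 3×10 + 23×60 + 24×90 + 22×140 = 7220.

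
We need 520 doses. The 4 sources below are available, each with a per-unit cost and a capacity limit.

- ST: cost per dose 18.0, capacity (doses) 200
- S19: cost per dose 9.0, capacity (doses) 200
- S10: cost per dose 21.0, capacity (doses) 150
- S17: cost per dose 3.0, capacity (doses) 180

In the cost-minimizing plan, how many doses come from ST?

Use sources in increasing cost order.
S17 at 3.0: take all 180 doses — 340 still needed.
Take 200 from S19 at 9.0 — need 140 more.
ST (18.0): take the remaining 140 — done.
S10: unused.

140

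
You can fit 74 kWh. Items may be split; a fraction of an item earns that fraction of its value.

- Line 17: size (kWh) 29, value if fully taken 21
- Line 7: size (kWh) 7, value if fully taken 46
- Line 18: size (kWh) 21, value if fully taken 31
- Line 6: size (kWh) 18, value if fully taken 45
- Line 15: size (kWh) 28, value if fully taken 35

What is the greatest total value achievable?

Rank by value-to-size ratio: Line 7 46/7≈6.57, Line 6 45/18≈2.5, Line 18 31/21≈1.48, Line 15 35/28≈1.25, Line 17 21/29≈0.724.
All 7 kWh of Line 7 fit (value 46) → 67 remain.
All 18 kWh of Line 6 fit (value 45) → 49 remain.
All 21 kWh of Line 18 fit (value 31) → 28 remain.
Line 15: take in full, 28 kWh for value 35 → 0 left.
Total value = 157.

157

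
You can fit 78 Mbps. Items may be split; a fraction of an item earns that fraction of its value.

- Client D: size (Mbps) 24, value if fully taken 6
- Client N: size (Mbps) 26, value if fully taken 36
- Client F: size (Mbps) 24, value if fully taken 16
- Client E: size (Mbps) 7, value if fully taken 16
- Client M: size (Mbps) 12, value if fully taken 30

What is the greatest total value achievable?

100.25

Rank by value-to-size ratio: Client M 30/12≈2.5, Client E 16/7≈2.29, Client N 36/26≈1.38, Client F 16/24≈0.667, Client D 6/24≈0.25.
Take all of Client M (12 Mbps, value 30) → 66 Mbps left.
All 7 Mbps of Client E fit (value 16) → 59 remain.
Client N: take in full, 26 Mbps for value 36 → 33 left.
Client F: take in full, 24 Mbps for value 16 → 9 left.
Only 9 Mbps remain; take 9/24 of Client D for value 6×9/24 = 2.25.
Total value = 100.25.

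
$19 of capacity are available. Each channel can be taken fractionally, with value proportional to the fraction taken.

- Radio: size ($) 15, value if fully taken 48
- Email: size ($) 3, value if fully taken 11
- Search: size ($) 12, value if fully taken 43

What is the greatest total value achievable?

Best value per unit of size first: Email 11/3≈3.67, Search 43/12≈3.58, Radio 48/15≈3.2.
Take all of Email (3 $, value 11) — 16 $ left.
Search: take in full, 12 $ for value 43 — 4 left.
4 $ left: a 4/15 share of Radio gives 48×4/15 = 12.8.
Total value = 66.8.

66.8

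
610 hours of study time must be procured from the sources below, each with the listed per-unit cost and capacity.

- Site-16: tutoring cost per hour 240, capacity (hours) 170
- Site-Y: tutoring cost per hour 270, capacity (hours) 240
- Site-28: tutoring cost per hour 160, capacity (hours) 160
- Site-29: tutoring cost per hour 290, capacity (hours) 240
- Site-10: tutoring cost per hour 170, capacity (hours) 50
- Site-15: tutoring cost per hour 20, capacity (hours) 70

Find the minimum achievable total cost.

119500

Use sources in increasing cost order.
Take 70 from Site-15 at 20 → need 540 more.
Take 160 from Site-28 at 160 → need 380 more.
Site-10 at 170: take all 50 hours → 330 still needed.
Site-16 (240): use full 170 → 160 hours to go.
Take 160 from Site-Y at 270 to finish.
Site-29: unused.
Cost = 70×20 + 160×160 + 50×170 + 170×240 + 160×270 = 119500.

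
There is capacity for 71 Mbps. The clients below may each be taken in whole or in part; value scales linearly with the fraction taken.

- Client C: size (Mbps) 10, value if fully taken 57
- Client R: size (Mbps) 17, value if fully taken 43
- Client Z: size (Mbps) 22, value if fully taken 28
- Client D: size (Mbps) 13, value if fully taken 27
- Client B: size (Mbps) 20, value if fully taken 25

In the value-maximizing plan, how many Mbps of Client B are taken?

Sort by value density: Client C 57/10≈5.7, Client R 43/17≈2.53, Client D 27/13≈2.08, Client Z 28/22≈1.27, Client B 25/20≈1.25.
Take all of Client C (10 Mbps, value 57) ; 61 Mbps left.
All 17 Mbps of Client R fit (value 43) ; 44 remain.
Client D: take in full, 13 Mbps for value 27 ; 31 left.
All 22 Mbps of Client Z fit (value 28) ; 9 remain.
9 Mbps left: a 9/20 share of Client B gives 25×9/20 = 11.25.

9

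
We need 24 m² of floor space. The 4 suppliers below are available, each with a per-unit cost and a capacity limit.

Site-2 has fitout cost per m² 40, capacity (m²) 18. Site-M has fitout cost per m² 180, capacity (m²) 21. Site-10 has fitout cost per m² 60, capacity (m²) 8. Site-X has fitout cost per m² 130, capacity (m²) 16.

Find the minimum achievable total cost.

1080

Use suppliers in increasing cost order.
Site-2 at 40: take all 18 m² ; 6 still needed.
Site-10 at 60: take 6 of its 8 ; requirement met.
Site-X, Site-M: unused.
Cost = 18×40 + 6×60 = 1080.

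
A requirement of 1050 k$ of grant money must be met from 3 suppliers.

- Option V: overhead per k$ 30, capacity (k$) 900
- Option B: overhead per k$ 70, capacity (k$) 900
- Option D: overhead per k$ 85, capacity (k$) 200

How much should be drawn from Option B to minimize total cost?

Fill from the cheapest supplier first.
Take 900 from Option V at 30 → need 150 more.
Option B at 70: take 150 of its 900 → requirement met.
Option D: unused.

150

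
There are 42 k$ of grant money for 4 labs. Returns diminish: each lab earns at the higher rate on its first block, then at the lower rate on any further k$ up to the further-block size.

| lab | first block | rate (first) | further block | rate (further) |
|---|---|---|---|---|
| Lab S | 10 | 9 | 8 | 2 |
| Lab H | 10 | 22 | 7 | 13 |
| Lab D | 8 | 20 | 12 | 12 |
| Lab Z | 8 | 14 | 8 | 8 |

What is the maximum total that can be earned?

691

Order all 8 blocks by rate: Lab H/T1 22 > Lab D/T1 20 > Lab Z/T1 14 > Lab H/T2 13 > Lab D/T2 12 > Lab S/T1 9 > Lab Z/T2 8 > Lab S/T2 2.
Fill Lab H T1 block (10 at 22) ; 32 left.
Lab D/T1 (20): +8 ; 24 left.
Lab Z T1 at 14: fill all 8 ; 16 left.
Fill Lab H T2 block (7 at 13) ; 9 left.
Lab D T2 at 12: only 9 left, fill 9.
Total = 22×10 + 20×8 + 14×8 + 13×7 + 12×9 = 691.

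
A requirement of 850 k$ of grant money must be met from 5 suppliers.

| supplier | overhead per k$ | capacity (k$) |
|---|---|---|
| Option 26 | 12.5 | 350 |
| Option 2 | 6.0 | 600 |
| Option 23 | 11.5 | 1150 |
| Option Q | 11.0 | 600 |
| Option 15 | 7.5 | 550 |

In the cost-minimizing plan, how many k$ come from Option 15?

Use suppliers in increasing cost order.
Option 2 at 6.0: take all 600 k$ ; 250 still needed.
Option 15 (7.5): take the remaining 250 ; done.
Option Q, Option 23, Option 26: unused.

250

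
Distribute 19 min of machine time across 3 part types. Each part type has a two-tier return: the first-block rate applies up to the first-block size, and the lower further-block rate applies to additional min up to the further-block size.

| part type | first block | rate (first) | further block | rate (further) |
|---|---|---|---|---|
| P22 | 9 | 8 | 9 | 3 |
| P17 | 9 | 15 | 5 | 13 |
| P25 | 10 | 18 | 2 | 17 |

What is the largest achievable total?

319

Rank every tier by rate: P25/tier1 18 > P25/tier2 17 > P17/tier1 15 > P17/tier2 13 > P22/tier1 8 > P22/tier2 3.
P25/tier1 (18): +10 → 9 left.
Fill P25 tier2 block (2 at 17) → 7 left.
7 remain; put them into P17 tier1 at 15.
Total = 18×10 + 17×2 + 15×7 = 319.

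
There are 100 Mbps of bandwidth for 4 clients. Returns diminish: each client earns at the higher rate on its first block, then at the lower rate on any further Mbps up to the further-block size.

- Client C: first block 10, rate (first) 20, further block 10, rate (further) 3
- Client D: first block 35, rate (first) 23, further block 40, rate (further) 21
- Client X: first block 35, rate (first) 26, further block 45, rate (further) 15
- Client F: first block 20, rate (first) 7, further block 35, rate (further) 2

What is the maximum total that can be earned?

2345

Order all 8 blocks by rate: Client X/tier1 26 > Client D/tier1 23 > Client D/tier2 21 > Client C/tier1 20 > Client X/tier2 15 > Client F/tier1 7 > Client C/tier2 3 > Client F/tier2 2.
Client X/tier1 (26): +35 → 65 left.
Client D/tier1 (23): +35 → 30 left.
30 remain; put them into Client D tier2 at 21.
Total = 26×35 + 23×35 + 21×30 = 2345.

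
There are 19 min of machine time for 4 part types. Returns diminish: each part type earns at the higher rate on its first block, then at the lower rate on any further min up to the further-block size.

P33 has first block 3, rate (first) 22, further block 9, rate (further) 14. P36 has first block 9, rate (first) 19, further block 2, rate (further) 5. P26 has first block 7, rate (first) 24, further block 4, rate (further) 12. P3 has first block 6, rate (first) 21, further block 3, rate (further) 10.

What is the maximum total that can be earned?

417

Treat each block as its own option and order by rate: P26/tier1 24 > P33/tier1 22 > P3/tier1 21 > P36/tier1 19 > P33/tier2 14 > P26/tier2 12 > P3/tier2 10 > P36/tier2 5.
P26 tier1 at 24: fill all 7 → 12 left.
P33 tier1 at 22: fill all 3 → 9 left.
P3 tier1 at 21: fill all 6 → 3 left.
3 remain; put them into P36 tier1 at 19.
Total = 24×7 + 22×3 + 21×6 + 19×3 = 417.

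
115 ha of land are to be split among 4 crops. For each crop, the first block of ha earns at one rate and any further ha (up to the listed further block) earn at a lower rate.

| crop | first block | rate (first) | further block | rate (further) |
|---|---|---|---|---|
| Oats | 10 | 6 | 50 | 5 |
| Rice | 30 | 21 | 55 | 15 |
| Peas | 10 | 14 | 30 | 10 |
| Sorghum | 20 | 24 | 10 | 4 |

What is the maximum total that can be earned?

Rank every tier by rate: Sorghum/T1 24 > Rice/T1 21 > Rice/T2 15 > Peas/T1 14 > Peas/T2 10 > Oats/T1 6 > Oats/T2 5 > Sorghum/T2 4.
Sorghum T1 at 24: fill all 20 ; 95 left.
Rice T1 at 21: fill all 30 ; 65 left.
Fill Rice T2 block (55 at 15) ; 10 left.
Fill Peas T1 block (10 at 14) ; 0 left.
Total = 24×20 + 21×30 + 15×55 + 14×10 = 2075.

2075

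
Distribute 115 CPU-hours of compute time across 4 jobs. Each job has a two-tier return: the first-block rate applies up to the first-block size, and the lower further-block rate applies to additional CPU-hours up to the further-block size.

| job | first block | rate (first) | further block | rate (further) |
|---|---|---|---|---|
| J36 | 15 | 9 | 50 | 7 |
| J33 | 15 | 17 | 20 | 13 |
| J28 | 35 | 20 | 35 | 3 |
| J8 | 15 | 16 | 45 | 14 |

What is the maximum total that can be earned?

1890

Order all 8 blocks by rate: J28/tier1 20 > J33/tier1 17 > J8/tier1 16 > J8/tier2 14 > J33/tier2 13 > J36/tier1 9 > J36/tier2 7 > J28/tier2 3.
J28 tier1 at 20: fill all 35 — 80 left.
Fill J33 tier1 block (15 at 17) — 65 left.
Fill J8 tier1 block (15 at 16) — 50 left.
J8/tier2 (14): +45 — 5 left.
5 remain; put them into J33 tier2 at 13.
Total = 20×35 + 17×15 + 16×15 + 14×45 + 13×5 = 1890.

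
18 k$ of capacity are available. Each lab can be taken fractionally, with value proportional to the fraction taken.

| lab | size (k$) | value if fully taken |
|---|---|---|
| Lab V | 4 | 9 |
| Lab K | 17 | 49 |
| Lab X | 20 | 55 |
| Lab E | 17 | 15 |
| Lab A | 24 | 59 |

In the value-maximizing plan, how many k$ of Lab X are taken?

1

Sort by value density: Lab K 49/17≈2.88, Lab X 55/20≈2.75, Lab A 59/24≈2.46, Lab V 9/4≈2.25, Lab E 15/17≈0.882.
All 17 k$ of Lab K fit (value 49) ; 1 remain.
1 k$ left: a 1/20 share of Lab X gives 55×1/20 = 2.75.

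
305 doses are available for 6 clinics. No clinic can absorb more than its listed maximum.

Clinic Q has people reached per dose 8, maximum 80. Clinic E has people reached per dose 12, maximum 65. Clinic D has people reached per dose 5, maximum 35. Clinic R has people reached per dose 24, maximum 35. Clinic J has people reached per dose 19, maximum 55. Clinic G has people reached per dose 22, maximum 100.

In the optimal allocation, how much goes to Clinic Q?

Highest people reached per dose first: Clinic R 24 > Clinic G 22 > Clinic J 19 > Clinic E 12 > Clinic Q 8 > Clinic D 5.
Clinic R: +35 to 35 (cap) — 270 left.
Clinic G: +100 to 100 (cap) — 170 left.
Clinic J: +55 to 55 (cap) — 115 left.
Give Clinic E 65 to hit its cap of 65 — 50 left.
Clinic Q has room for 80 but only 50 remain, so it gets 50.

50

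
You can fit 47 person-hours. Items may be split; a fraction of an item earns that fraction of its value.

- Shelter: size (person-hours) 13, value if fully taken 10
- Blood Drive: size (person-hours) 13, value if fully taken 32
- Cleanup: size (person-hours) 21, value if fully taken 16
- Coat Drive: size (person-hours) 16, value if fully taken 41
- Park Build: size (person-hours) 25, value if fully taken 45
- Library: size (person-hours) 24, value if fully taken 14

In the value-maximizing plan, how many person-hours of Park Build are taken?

Best value per unit of size first: Coat Drive 41/16≈2.56, Blood Drive 32/13≈2.46, Park Build 45/25≈1.8, Shelter 10/13≈0.769, Cleanup 16/21≈0.762, Library 14/24≈0.583.
Coat Drive: take in full, 16 person-hours for value 41 → 31 left.
All 13 person-hours of Blood Drive fit (value 32) → 18 remain.
Only 18 person-hours remain; take 18/25 of Park Build for value 45×18/25 = 32.4.

18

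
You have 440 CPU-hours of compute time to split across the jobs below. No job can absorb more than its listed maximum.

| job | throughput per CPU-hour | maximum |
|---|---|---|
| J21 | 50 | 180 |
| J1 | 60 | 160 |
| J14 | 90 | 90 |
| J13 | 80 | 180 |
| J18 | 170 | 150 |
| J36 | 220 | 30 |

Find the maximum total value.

Order the jobs by throughput per CPU-hour: J36 220 > J18 170 > J14 90 > J13 80 > J1 60 > J21 50.
J36 takes 30 to reach its cap of 30 — 410 left.
Give J18 150 to hit its cap of 150 — 260 left.
J14 takes 90 to reach its cap of 90 — 170 left.
J13: +170 (room for 180) → 170. Pool exhausted.
Total = 90×90 + 80×170 + 170×150 + 220×30 = 53800.

53800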